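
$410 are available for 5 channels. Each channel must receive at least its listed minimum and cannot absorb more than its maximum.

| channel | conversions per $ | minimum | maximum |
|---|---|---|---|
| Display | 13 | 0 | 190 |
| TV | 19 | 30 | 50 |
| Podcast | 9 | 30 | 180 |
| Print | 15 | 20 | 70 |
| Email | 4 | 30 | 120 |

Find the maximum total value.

5220

Meeting every minimum uses 0+30+30+20+30 = 110 $, leaving 300.
Order the channels by conversions per $: TV 19 > Print 15 > Display 13 > Podcast 9 > Email 4.
TV: +20 to 50 (cap) ; 280 left.
Print: +50 to 70 (cap) ; 230 left.
Display takes 190 more to reach its cap of 190 ; 40 left.
Podcast: +40 (room for 150) → 70. Pool exhausted.
Total = 13×190 + 19×50 + 9×70 + 15×70 + 4×30 = 5220.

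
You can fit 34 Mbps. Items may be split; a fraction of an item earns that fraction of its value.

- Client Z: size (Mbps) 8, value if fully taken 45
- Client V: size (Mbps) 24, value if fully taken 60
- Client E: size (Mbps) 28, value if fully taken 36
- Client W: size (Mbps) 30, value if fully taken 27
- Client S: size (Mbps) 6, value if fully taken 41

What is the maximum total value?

136

Sort by value density: Client S 41/6≈6.83, Client Z 45/8≈5.62, Client V 60/24≈2.5, Client E 36/28≈1.29, Client W 27/30≈0.9.
Take all of Client S (6 Mbps, value 41) ; 28 Mbps left.
Client Z: take in full, 8 Mbps for value 45 ; 20 left.
Fill the last 20 Mbps with part of Client V: 20/24 of it earns 50.
Total value = 136.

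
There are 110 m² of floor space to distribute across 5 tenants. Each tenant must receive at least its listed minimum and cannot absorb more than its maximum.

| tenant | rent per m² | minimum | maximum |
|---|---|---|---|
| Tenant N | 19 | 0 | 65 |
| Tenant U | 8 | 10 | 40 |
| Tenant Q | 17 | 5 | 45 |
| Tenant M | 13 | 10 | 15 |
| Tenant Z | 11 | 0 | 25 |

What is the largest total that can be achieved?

1870

Meeting every minimum uses 0+10+5+10+0 = 25 m², leaving 85.
Rank by rent per m²: Tenant N 19 > Tenant Q 17 > Tenant M 13 > Tenant Z 11 > Tenant U 8.
Tenant N takes 65 more to reach its cap of 65 → 20 left.
Tenant Q has room for 40 more but only 20 remain, so it gets 25.
Total = 19×65 + 8×10 + 17×25 + 13×10 = 1870.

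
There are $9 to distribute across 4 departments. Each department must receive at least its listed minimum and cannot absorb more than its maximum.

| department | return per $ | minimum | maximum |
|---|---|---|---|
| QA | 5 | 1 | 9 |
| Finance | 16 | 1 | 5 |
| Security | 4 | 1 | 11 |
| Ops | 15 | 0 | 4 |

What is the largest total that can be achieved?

119

Meeting every minimum uses 1+1+1+0 = 3 $, leaving 6.
Order the departments by return per $: Finance 16 > Ops 15 > QA 5 > Security 4.
Finance takes 4 more to reach its cap of 5 — 2 left.
Ops: +2 (room for 4) → 2. Pool exhausted.
Total = 5×1 + 16×5 + 4×1 + 15×2 = 119.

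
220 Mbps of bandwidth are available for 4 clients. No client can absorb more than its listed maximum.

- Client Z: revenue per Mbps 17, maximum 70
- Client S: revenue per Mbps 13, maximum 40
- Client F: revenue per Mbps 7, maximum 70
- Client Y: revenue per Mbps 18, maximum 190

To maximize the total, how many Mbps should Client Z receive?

Rank by revenue per Mbps: Client Y 18 > Client Z 17 > Client S 13 > Client F 7.
Give Client Y 190 to hit its cap of 190 — 30 left.
Client Z: +30 (room for 70) → 30. Pool exhausted.

30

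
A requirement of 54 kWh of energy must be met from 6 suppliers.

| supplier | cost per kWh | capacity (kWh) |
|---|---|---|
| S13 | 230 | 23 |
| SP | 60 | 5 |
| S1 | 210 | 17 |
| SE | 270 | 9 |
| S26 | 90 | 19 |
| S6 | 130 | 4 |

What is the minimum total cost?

Use suppliers in increasing cost order.
SP (60): use full 5 — 49 kWh to go.
S26 (90): use full 19 — 30 kWh to go.
S6 (130): use full 4 — 26 kWh to go.
S1 at 210: take all 17 kWh — 9 still needed.
S13 (230): take the remaining 9 — done.
SE: unused.
Cost = 5×60 + 19×90 + 4×130 + 17×210 + 9×230 = 8170.

8170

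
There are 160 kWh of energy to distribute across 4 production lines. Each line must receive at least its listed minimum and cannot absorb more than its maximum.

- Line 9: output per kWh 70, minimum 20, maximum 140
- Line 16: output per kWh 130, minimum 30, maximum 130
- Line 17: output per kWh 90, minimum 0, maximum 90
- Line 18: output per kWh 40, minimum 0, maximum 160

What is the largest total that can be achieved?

Meeting every minimum uses 20+30+0+0 = 50 kWh, leaving 110.
Highest output per kWh first: Line 16 130 > Line 17 90 > Line 9 70 > Line 18 40.
Give Line 16 100 more to hit its cap of 130 ; 10 left.
Line 17: +10 (room for 90) → 10. Pool exhausted.
Total = 70×20 + 130×130 + 90×10 = 19200.

19200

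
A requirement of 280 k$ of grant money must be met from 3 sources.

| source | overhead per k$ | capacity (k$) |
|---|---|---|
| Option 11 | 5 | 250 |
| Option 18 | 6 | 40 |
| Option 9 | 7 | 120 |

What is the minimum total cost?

Cheapest first:
Option 11 at 5: take all 250 k$ ; 30 still needed.
Take 30 from Option 18 at 6 to finish.
Option 9: unused.
Cost = 250×5 + 30×6 = 1430.

1430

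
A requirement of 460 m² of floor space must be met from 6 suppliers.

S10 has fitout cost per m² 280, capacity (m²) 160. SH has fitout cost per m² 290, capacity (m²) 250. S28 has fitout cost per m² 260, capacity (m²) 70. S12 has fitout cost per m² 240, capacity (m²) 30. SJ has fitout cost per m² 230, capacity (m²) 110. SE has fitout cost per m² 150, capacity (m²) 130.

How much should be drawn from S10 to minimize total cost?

Fill from the cheapest supplier first.
SE at 150: take all 130 m² — 330 still needed.
SJ (230): use full 110 — 220 m² to go.
Take 30 from S12 at 240 — need 190 more.
S28 at 260: take all 70 m² — 120 still needed.
Take 120 from S10 at 280 to finish.
SH: unused.

120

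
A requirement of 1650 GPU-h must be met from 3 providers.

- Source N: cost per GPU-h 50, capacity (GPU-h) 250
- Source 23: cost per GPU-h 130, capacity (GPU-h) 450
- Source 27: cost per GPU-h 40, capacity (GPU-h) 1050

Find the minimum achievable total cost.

100000

Cheapest first:
Source 27 at 40: take all 1050 GPU-h — 600 still needed.
Take 250 from Source N at 50 — need 350 more.
Source 23 at 130: take 350 of its 450 — requirement met.
Cost = 1050×40 + 250×50 + 350×130 = 100000.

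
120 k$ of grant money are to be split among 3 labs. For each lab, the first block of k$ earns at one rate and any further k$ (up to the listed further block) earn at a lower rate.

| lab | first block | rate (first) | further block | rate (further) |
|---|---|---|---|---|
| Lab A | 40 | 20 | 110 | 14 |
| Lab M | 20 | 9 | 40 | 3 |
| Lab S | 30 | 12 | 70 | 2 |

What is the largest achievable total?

Order all 6 blocks by rate: Lab A/first 20 > Lab A/second 14 > Lab S/first 12 > Lab M/first 9 > Lab M/second 3 > Lab S/second 2.
Lab A first at 20: fill all 40 — 80 left.
80 remain; put them into Lab A second at 14.
Total = 20×40 + 14×80 = 1920.

1920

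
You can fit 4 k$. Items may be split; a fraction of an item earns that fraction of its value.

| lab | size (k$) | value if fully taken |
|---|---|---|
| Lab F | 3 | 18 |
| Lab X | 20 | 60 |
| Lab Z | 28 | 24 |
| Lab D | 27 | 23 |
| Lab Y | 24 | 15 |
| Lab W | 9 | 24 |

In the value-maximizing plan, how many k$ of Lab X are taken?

1

Rank by value-to-size ratio: Lab F 18/3≈6, Lab X 60/20≈3, Lab W 24/9≈2.67, Lab Z 24/28≈0.857, Lab D 23/27≈0.852, Lab Y 15/24≈0.625.
Take all of Lab F (3 k$, value 18) → 1 k$ left.
1 k$ left: a 1/20 share of Lab X gives 60×1/20 = 3.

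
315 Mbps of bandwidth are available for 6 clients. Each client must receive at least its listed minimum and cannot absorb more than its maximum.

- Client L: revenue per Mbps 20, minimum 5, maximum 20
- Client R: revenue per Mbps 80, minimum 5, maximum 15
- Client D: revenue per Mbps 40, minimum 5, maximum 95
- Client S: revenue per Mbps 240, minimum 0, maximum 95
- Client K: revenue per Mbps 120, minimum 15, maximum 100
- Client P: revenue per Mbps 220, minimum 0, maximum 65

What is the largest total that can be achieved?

Meeting every minimum uses 5+5+5+0+15+0 = 30 Mbps, leaving 285.
Rank by revenue per Mbps: Client S 240 > Client P 220 > Client K 120 > Client R 80 > Client D 40 > Client L 20.
Client S: +95 to 95 (cap) — 190 left.
Client P: +65 to 65 (cap) — 125 left.
Client K: +85 to 100 (cap) — 40 left.
Give Client R 10 more to hit its cap of 15 — 30 left.
Client D: +30 (room for 90) → 35. Pool exhausted.
Total = 20×5 + 80×15 + 40×35 + 240×95 + 120×100 + 220×65 = 51800.

51800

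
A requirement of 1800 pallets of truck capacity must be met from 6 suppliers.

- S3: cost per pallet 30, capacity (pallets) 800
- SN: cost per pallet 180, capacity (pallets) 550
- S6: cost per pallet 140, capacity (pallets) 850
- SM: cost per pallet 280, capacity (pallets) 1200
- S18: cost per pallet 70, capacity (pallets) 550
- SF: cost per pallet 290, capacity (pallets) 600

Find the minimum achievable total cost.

125500

Fill from the cheapest supplier first.
S3 (30): use full 800 ; 1000 pallets to go.
S18 (70): use full 550 ; 450 pallets to go.
S6 at 140: take 450 of its 850 ; requirement met.
SN, SM, SF: unused.
Cost = 800×30 + 550×70 + 450×140 = 125500.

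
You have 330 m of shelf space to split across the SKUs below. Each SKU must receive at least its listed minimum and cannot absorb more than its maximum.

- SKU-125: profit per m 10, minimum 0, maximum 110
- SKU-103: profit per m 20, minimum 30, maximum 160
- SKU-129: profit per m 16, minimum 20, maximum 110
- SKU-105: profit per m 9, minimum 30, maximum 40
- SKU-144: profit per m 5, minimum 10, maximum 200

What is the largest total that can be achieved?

Meeting every minimum uses 0+30+20+30+10 = 90 m, leaving 240.
Order the SKUs by profit per m: SKU-103 20 > SKU-129 16 > SKU-125 10 > SKU-105 9 > SKU-144 5.
SKU-103: +130 to 160 (cap) — 110 left.
SKU-129: +90 to 110 (cap) — 20 left.
SKU-125: +20 (room for 110) → 20. Pool exhausted.
Total = 10×20 + 20×160 + 16×110 + 9×30 + 5×10 = 5480.

5480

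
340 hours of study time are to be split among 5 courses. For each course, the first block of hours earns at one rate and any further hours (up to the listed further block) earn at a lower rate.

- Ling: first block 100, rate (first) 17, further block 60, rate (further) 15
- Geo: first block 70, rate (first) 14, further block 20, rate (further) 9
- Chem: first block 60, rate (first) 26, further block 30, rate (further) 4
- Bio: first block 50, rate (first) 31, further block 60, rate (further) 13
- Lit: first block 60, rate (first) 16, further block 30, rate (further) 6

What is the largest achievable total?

6810

Rank every tier by rate: Bio/tier1 31 > Chem/tier1 26 > Ling/tier1 17 > Lit/tier1 16 > Ling/tier2 15 > Geo/tier1 14 > Bio/tier2 13 > Geo/tier2 9 > Lit/tier2 6 > Chem/tier2 4.
Fill Bio tier1 block (50 at 31) → 290 left.
Chem/tier1 (26): +60 → 230 left.
Ling/tier1 (17): +100 → 130 left.
Lit tier1 at 16: fill all 60 → 70 left.
Ling/tier2 (15): +60 → 10 left.
10 remain; put them into Geo tier1 at 14.
Total = 31×50 + 26×60 + 17×100 + 16×60 + 15×60 + 14×10 = 6810.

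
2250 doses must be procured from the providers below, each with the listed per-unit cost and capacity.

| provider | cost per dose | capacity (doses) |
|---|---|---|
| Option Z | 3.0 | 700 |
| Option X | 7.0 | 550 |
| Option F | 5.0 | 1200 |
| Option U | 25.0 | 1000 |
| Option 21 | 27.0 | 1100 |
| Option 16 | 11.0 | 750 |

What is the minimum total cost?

10550

Cheapest first:
Option Z at 3.0: take all 700 doses ; 1550 still needed.
Take 1200 from Option F at 5.0 ; need 350 more.
Take 350 from Option X at 7.0 to finish.
Option 16, Option U, Option 21: unused.
Cost = 700×3.0 + 1200×5.0 + 350×7.0 = 10550.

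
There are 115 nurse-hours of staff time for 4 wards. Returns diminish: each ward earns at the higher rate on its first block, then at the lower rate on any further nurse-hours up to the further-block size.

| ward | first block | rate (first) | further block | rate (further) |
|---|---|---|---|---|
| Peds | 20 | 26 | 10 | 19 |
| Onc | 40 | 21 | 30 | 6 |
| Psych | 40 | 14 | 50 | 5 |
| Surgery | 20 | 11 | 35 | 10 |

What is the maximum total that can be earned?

Treat each block as its own option and order by rate: Peds/first 26 > Onc/first 21 > Peds/second 19 > Psych/first 14 > Surgery/first 11 > Surgery/second 10 > Onc/second 6 > Psych/second 5.
Peds first at 26: fill all 20 ; 95 left.
Fill Onc first block (40 at 21) ; 55 left.
Peds/second (19): +10 ; 45 left.
Psych first at 14: fill all 40 ; 5 left.
Surgery first at 11: only 5 left, fill 5.
Total = 26×20 + 21×40 + 19×10 + 14×40 + 11×5 = 2165.

2165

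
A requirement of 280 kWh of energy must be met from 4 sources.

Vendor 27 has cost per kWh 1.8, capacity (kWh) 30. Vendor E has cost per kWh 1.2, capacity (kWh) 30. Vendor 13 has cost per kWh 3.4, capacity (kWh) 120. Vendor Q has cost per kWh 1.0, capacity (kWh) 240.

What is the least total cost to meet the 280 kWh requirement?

294

Use sources in increasing cost order.
Vendor Q at 1.0: take all 240 kWh — 40 still needed.
Take 30 from Vendor E at 1.2 — need 10 more.
Vendor 27 at 1.8: take 10 of its 30 — requirement met.
Vendor 13: unused.
Cost = 240×1.0 + 30×1.2 + 10×1.8 = 294.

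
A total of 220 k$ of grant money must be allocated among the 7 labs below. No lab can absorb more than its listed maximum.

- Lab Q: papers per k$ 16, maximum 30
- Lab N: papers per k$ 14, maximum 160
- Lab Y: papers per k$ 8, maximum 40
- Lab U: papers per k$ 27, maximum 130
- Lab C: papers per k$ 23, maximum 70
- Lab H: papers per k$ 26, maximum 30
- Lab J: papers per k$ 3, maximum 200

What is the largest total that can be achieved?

Highest papers per k$ first: Lab U 27 > Lab H 26 > Lab C 23 > Lab Q 16 > Lab N 14 > Lab Y 8 > Lab J 3.
Lab U: +130 to 130 (cap) → 90 left.
Lab H: +30 to 30 (cap) → 60 left.
Only 60 left; Lab C takes them to reach 60.
Total = 27×130 + 23×60 + 26×30 = 5670.

5670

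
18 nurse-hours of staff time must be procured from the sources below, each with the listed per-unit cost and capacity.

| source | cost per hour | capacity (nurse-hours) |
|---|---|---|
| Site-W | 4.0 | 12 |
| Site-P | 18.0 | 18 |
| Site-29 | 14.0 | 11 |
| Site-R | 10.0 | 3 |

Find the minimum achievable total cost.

Use sources in increasing cost order.
Take 12 from Site-W at 4.0 → need 6 more.
Site-R at 10.0: take all 3 nurse-hours → 3 still needed.
Take 3 from Site-29 at 14.0 to finish.
Site-P: unused.
Cost = 12×4.0 + 3×10.0 + 3×14.0 = 120.

120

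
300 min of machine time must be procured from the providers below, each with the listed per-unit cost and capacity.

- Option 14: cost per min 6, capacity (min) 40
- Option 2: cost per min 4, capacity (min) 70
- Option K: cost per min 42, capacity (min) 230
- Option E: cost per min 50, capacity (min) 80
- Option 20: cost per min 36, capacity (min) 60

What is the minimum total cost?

8140

Cheapest first:
Option 2 at 4: take all 70 min — 230 still needed.
Take 40 from Option 14 at 6 — need 190 more.
Option 20 (36): use full 60 — 130 min to go.
Take 130 from Option K at 42 to finish.
Option E: unused.
Cost = 70×4 + 40×6 + 60×36 + 130×42 = 8140.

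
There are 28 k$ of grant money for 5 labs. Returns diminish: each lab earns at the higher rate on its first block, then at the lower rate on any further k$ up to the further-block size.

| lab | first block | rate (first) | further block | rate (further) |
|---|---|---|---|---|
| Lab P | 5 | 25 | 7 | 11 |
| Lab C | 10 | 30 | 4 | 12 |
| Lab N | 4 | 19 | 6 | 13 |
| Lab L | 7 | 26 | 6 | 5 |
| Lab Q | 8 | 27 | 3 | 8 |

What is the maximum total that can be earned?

773

Rank every tier by rate: Lab C/T1 30 > Lab Q/T1 27 > Lab L/T1 26 > Lab P/T1 25 > Lab N/T1 19 > Lab N/T2 13 > Lab C/T2 12 > Lab P/T2 11 > Lab Q/T2 8 > Lab L/T2 5.
Lab C/T1 (30): +10 → 18 left.
Lab Q/T1 (27): +8 → 10 left.
Lab L T1 at 26: fill all 7 → 3 left.
3 remain; put them into Lab P T1 at 25.
Total = 30×10 + 27×8 + 26×7 + 25×3 = 773.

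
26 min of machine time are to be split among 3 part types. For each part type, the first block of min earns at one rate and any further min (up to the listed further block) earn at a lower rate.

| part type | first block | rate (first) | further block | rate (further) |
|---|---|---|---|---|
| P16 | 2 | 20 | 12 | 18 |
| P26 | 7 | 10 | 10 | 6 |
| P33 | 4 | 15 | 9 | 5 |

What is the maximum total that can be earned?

Treat each block as its own option and order by rate: P16/T1 20 > P16/T2 18 > P33/T1 15 > P26/T1 10 > P26/T2 6 > P33/T2 5.
P16/T1 (20): +2 → 24 left.
Fill P16 T2 block (12 at 18) → 12 left.
Fill P33 T1 block (4 at 15) → 8 left.
Fill P26 T1 block (7 at 10) → 1 left.
P26 T2 at 6: only 1 left, fill 1.
Total = 20×2 + 18×12 + 15×4 + 10×7 + 6×1 = 392.

392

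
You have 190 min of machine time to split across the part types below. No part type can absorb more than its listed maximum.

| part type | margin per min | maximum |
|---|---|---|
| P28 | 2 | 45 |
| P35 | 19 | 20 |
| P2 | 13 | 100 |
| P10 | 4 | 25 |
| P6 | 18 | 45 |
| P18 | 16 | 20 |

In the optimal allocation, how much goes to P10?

5

Order the part types by margin per min: P35 19 > P6 18 > P18 16 > P2 13 > P10 4 > P28 2.
P35 takes 20 to reach its cap of 20 ; 170 left.
Give P6 45 to hit its cap of 45 ; 125 left.
P18 takes 20 to reach its cap of 20 ; 105 left.
P2: +100 to 100 (cap) ; 5 left.
Only 5 left; P10 takes them to reach 5.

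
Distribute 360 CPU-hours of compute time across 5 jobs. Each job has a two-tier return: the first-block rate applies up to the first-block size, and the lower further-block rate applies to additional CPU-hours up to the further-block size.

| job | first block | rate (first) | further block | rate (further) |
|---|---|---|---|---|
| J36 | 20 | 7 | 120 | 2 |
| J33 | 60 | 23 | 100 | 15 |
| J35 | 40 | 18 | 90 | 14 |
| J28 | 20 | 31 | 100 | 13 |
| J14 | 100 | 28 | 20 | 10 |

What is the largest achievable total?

7580

Order all 10 blocks by rate: J28/tier1 31 > J14/tier1 28 > J33/tier1 23 > J35/tier1 18 > J33/tier2 15 > J35/tier2 14 > J28/tier2 13 > J14/tier2 10 > J36/tier1 7 > J36/tier2 2.
Fill J28 tier1 block (20 at 31) ; 340 left.
Fill J14 tier1 block (100 at 28) ; 240 left.
J33 tier1 at 23: fill all 60 ; 180 left.
J35/tier1 (18): +40 ; 140 left.
Fill J33 tier2 block (100 at 15) ; 40 left.
J35/tier2: +40 of 90 at 14; pool empty.
Total = 31×20 + 28×100 + 23×60 + 18×40 + 15×100 + 14×40 = 7580.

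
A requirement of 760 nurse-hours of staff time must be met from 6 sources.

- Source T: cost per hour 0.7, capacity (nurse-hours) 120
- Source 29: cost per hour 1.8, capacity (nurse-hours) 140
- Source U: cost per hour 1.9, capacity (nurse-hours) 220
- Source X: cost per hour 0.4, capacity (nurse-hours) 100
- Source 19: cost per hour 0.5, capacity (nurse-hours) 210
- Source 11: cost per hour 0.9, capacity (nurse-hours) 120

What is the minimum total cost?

722

Cheapest first:
Source X (0.4): use full 100 — 660 nurse-hours to go.
Take 210 from Source 19 at 0.5 — need 450 more.
Take 120 from Source T at 0.7 — need 330 more.
Take 120 from Source 11 at 0.9 — need 210 more.
Take 140 from Source 29 at 1.8 — need 70 more.
Source U at 1.9: take 70 of its 220 — requirement met.
Cost = 100×0.4 + 210×0.5 + 120×0.7 + 120×0.9 + 140×1.8 + 70×1.9 = 722.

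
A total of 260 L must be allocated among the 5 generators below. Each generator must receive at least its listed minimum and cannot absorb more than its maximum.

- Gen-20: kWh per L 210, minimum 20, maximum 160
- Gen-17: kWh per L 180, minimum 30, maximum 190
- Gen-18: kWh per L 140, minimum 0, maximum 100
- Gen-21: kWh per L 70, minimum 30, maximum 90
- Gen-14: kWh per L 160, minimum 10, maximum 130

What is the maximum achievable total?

Meeting every minimum uses 20+30+0+30+10 = 90 L, leaving 170.
Order the generators by kWh per L: Gen-20 210 > Gen-17 180 > Gen-14 160 > Gen-18 140 > Gen-21 70.
Gen-20: +140 to 160 (cap) — 30 left.
Gen-17 has room for 160 more but only 30 remain, so it gets 60.
Total = 210×160 + 180×60 + 70×30 + 160×10 = 48100.

48100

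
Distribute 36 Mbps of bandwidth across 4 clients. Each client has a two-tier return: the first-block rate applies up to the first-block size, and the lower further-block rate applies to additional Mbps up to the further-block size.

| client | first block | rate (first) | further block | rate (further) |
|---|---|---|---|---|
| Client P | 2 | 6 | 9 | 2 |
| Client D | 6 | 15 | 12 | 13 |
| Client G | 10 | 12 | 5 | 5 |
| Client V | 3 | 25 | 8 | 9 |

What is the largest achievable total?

486

Rank every tier by rate: Client V/tier1 25 > Client D/tier1 15 > Client D/tier2 13 > Client G/tier1 12 > Client V/tier2 9 > Client P/tier1 6 > Client G/tier2 5 > Client P/tier2 2.
Client V/tier1 (25): +3 → 33 left.
Client D/tier1 (15): +6 → 27 left.
Client D/tier2 (13): +12 → 15 left.
Fill Client G tier1 block (10 at 12) → 5 left.
Client V tier2 at 9: only 5 left, fill 5.
Total = 25×3 + 15×6 + 13×12 + 12×10 + 9×5 = 486.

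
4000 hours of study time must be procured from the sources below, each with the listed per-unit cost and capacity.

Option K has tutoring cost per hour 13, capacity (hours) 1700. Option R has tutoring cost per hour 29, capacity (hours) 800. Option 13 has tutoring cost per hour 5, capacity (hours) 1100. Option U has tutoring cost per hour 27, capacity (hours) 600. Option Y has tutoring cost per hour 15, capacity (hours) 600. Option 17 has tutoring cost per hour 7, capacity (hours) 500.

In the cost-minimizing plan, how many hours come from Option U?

Fill from the cheapest source first.
Option 13 at 5: take all 1100 hours → 2900 still needed.
Option 17 (7): use full 500 → 2400 hours to go.
Option K (13): use full 1700 → 700 hours to go.
Option Y at 15: take all 600 hours → 100 still needed.
Option U (27): take the remaining 100 → done.
Option R: unused.

100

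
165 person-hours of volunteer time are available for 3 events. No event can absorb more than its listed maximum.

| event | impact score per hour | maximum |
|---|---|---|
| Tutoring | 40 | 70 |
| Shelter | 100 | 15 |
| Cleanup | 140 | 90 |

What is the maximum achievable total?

16500

Rank by impact score per hour: Cleanup 140 > Shelter 100 > Tutoring 40.
Cleanup takes 90 to reach its cap of 90 → 75 left.
Shelter: +15 to 15 (cap) → 60 left.
Tutoring has room for 70 but only 60 remain, so it gets 60.
Total = 40×60 + 100×15 + 140×90 = 16500.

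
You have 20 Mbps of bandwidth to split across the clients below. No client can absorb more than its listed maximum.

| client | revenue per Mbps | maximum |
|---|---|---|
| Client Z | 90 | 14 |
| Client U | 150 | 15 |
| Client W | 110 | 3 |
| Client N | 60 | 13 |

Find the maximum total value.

2760

Highest revenue per Mbps first: Client U 150 > Client W 110 > Client Z 90 > Client N 60.
Give Client U 15 to hit its cap of 15 — 5 left.
Client W takes 3 to reach its cap of 3 — 2 left.
Client Z has room for 14 but only 2 remain, so it gets 2.
Total = 90×2 + 150×15 + 110×3 = 2760.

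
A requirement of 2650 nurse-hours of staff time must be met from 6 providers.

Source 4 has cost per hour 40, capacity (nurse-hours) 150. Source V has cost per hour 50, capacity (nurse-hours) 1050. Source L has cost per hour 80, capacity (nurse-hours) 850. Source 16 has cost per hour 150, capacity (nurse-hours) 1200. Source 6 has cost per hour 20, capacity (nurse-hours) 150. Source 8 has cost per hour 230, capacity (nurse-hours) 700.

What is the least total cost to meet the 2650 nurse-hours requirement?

197000

Fill from the cheapest provider first.
Source 6 (20): use full 150 → 2500 nurse-hours to go.
Take 150 from Source 4 at 40 → need 2350 more.
Source V (50): use full 1050 → 1300 nurse-hours to go.
Source L at 80: take all 850 nurse-hours → 450 still needed.
Take 450 from Source 16 at 150 to finish.
Source 8: unused.
Cost = 150×20 + 150×40 + 1050×50 + 850×80 + 450×150 = 197000.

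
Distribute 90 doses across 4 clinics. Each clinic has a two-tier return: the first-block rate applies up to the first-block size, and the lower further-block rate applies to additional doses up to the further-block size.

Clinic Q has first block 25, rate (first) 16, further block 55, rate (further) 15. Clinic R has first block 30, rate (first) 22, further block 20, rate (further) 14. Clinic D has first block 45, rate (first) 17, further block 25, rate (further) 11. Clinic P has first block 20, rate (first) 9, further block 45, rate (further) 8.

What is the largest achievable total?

Rank every tier by rate: Clinic R/tier1 22 > Clinic D/tier1 17 > Clinic Q/tier1 16 > Clinic Q/tier2 15 > Clinic R/tier2 14 > Clinic D/tier2 11 > Clinic P/tier1 9 > Clinic P/tier2 8.
Clinic R tier1 at 22: fill all 30 → 60 left.
Fill Clinic D tier1 block (45 at 17) → 15 left.
Clinic Q tier1 at 16: only 15 left, fill 15.
Total = 22×30 + 17×45 + 16×15 = 1665.

1665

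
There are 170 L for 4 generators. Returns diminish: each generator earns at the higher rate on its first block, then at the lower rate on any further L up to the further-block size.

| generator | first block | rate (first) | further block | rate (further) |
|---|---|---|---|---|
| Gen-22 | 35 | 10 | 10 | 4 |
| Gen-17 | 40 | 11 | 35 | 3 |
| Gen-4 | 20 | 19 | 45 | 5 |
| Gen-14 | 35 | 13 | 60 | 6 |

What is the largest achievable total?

1865

Rank every tier by rate: Gen-4/first 19 > Gen-14/first 13 > Gen-17/first 11 > Gen-22/first 10 > Gen-14/second 6 > Gen-4/second 5 > Gen-22/second 4 > Gen-17/second 3.
Fill Gen-4 first block (20 at 19) → 150 left.
Gen-14/first (13): +35 → 115 left.
Gen-17 first at 11: fill all 40 → 75 left.
Gen-22/first (10): +35 → 40 left.
Gen-14 second at 6: only 40 left, fill 40.
Total = 19×20 + 13×35 + 11×40 + 10×35 + 6×40 = 1865.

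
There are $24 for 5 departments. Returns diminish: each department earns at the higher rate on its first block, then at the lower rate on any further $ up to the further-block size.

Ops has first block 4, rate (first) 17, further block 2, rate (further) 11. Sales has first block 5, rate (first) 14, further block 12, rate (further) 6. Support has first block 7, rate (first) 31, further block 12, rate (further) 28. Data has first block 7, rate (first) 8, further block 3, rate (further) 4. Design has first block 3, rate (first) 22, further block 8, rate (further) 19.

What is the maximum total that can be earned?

657

Order all 10 blocks by rate: Support/first 31 > Support/second 28 > Design/first 22 > Design/second 19 > Ops/first 17 > Sales/first 14 > Ops/second 11 > Data/first 8 > Sales/second 6 > Data/second 4.
Fill Support first block (7 at 31) — 17 left.
Support second at 28: fill all 12 — 5 left.
Fill Design first block (3 at 22) — 2 left.
Design/second: +2 of 8 at 19; pool empty.
Total = 31×7 + 28×12 + 22×3 + 19×2 = 657.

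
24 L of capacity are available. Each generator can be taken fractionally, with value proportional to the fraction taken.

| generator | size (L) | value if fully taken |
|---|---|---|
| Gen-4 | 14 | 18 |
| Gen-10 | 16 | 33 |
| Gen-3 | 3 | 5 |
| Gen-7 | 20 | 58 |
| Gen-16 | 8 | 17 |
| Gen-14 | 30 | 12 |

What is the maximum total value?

66.5

Best value per unit of size first: Gen-7 58/20≈2.9, Gen-16 17/8≈2.12, Gen-10 33/16≈2.06, Gen-3 5/3≈1.67, Gen-4 18/14≈1.29, Gen-14 12/30≈0.4.
All 20 L of Gen-7 fit (value 58) ; 4 remain.
Only 4 L remain; take 4/8 of Gen-16 for value 17×4/8 = 8.5.
Total value = 66.5.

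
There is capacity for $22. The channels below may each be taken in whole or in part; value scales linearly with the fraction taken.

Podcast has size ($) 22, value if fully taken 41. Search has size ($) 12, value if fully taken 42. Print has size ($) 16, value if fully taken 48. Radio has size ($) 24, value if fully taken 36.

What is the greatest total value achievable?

72

Sort by value density: Search 42/12≈3.5, Print 48/16≈3, Podcast 41/22≈1.86, Radio 36/24≈1.5.
Search: take in full, 12 $ for value 42 — 10 left.
10 $ left: a 10/16 share of Print gives 48×10/16 = 30.
Total value = 72.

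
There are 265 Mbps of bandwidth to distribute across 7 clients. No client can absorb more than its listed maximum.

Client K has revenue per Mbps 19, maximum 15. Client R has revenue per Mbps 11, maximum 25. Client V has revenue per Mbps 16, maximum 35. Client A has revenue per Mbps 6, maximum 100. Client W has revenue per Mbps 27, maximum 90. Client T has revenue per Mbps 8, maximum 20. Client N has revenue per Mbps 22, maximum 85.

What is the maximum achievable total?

5540

Highest revenue per Mbps first: Client W 27 > Client N 22 > Client K 19 > Client V 16 > Client R 11 > Client T 8 > Client A 6.
Give Client W 90 to hit its cap of 90 — 175 left.
Give Client N 85 to hit its cap of 85 — 90 left.
Client K: +15 to 15 (cap) — 75 left.
Client V: +35 to 35 (cap) — 40 left.
Give Client R 25 to hit its cap of 25 — 15 left.
Only 15 left; Client T takes them to reach 15.
Total = 19×15 + 11×25 + 16×35 + 27×90 + 8×15 + 22×85 = 5540.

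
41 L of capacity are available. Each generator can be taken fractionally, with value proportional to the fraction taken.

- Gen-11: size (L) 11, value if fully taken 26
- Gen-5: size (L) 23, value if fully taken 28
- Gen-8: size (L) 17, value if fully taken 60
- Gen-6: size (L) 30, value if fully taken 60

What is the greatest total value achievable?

Best value per unit of size first: Gen-8 60/17≈3.53, Gen-11 26/11≈2.36, Gen-6 60/30≈2, Gen-5 28/23≈1.22.
Take all of Gen-8 (17 L, value 60) — 24 L left.
Take all of Gen-11 (11 L, value 26) — 13 L left.
13 L left: a 13/30 share of Gen-6 gives 60×13/30 = 26.
Total value = 112.

112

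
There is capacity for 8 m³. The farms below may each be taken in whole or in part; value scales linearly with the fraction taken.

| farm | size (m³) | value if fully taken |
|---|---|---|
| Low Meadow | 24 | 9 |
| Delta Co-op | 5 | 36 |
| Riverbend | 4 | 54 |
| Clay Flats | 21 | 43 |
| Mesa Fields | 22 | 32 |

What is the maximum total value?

82.8

Sort by value density: Riverbend 54/4≈13.5, Delta Co-op 36/5≈7.2, Clay Flats 43/21≈2.05, Mesa Fields 32/22≈1.45, Low Meadow 9/24≈0.375.
Riverbend: take in full, 4 m³ for value 54 → 4 left.
Fill the last 4 m³ with part of Delta Co-op: 4/5 of it earns 28.8.
Total value = 82.8.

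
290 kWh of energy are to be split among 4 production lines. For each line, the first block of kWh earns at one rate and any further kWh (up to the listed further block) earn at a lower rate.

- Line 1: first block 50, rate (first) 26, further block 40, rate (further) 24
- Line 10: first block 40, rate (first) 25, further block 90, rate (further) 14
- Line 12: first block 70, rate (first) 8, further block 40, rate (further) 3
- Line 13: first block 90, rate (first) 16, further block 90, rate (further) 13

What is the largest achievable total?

5680

Treat each block as its own option and order by rate: Line 1/first 26 > Line 10/first 25 > Line 1/second 24 > Line 13/first 16 > Line 10/second 14 > Line 13/second 13 > Line 12/first 8 > Line 12/second 3.
Fill Line 1 first block (50 at 26) → 240 left.
Fill Line 10 first block (40 at 25) → 200 left.
Line 1/second (24): +40 → 160 left.
Line 13/first (16): +90 → 70 left.
70 remain; put them into Line 10 second at 14.
Total = 26×50 + 25×40 + 24×40 + 16×90 + 14×70 = 5680.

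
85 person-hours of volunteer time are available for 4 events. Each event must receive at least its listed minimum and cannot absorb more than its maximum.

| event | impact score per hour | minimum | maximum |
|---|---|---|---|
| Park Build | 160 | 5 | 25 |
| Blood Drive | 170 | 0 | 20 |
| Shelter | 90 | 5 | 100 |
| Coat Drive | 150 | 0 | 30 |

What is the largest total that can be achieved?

Meeting every minimum uses 5+0+5+0 = 10 person-hours, leaving 75.
Order the events by impact score per hour: Blood Drive 170 > Park Build 160 > Coat Drive 150 > Shelter 90.
Give Blood Drive 20 more to hit its cap of 20 → 55 left.
Give Park Build 20 more to hit its cap of 25 → 35 left.
Coat Drive: +30 to 30 (cap) → 5 left.
Shelter: +5 (room for 95) → 10. Pool exhausted.
Total = 160×25 + 170×20 + 90×10 + 150×30 = 12800.

12800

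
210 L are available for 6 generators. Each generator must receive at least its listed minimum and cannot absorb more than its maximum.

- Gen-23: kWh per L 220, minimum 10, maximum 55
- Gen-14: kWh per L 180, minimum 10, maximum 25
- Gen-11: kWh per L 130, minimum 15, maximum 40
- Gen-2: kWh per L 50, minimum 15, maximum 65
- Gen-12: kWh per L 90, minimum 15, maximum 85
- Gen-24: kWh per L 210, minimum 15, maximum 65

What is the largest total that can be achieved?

Meeting every minimum uses 10+10+15+15+15+15 = 80 L, leaving 130.
Order the generators by kWh per L: Gen-23 220 > Gen-24 210 > Gen-14 180 > Gen-11 130 > Gen-12 90 > Gen-2 50.
Gen-23: +45 to 55 (cap) ; 85 left.
Give Gen-24 50 more to hit its cap of 65 ; 35 left.
Gen-14 takes 15 more to reach its cap of 25 ; 20 left.
Only 20 left; Gen-11 takes them to reach 35.
Total = 220×55 + 180×25 + 130×35 + 50×15 + 90×15 + 210×65 = 36900.

36900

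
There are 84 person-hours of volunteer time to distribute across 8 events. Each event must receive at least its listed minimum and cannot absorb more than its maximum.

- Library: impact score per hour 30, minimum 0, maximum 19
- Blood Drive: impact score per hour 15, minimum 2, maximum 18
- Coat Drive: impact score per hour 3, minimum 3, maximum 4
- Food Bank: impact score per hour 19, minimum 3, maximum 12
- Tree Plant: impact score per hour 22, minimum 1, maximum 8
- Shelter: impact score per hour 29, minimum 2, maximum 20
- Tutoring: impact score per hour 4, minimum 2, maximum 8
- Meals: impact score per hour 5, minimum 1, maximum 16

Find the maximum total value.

1851

Meeting every minimum uses 0+2+3+3+1+2+2+1 = 14 person-hours, leaving 70.
Highest impact score per hour first: Library 30 > Shelter 29 > Tree Plant 22 > Food Bank 19 > Blood Drive 15 > Meals 5 > Tutoring 4 > Coat Drive 3.
Give Library 19 more to hit its cap of 19 → 51 left.
Shelter takes 18 more to reach its cap of 20 → 33 left.
Tree Plant: +7 to 8 (cap) → 26 left.
Food Bank: +9 to 12 (cap) → 17 left.
Give Blood Drive 16 more to hit its cap of 18 → 1 left.
Meals has room for 15 more but only 1 remain, so it gets 2.
Total = 30×19 + 15×18 + 3×3 + 19×12 + 22×8 + 29×20 + 4×2 + 5×2 = 1851.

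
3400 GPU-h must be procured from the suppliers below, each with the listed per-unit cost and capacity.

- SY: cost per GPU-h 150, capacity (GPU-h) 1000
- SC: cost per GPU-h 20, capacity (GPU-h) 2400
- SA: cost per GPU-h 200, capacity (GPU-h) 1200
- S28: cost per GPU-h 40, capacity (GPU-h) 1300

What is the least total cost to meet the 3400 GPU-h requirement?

Fill from the cheapest supplier first.
SC (20): use full 2400 → 1000 GPU-h to go.
S28 (40): take the remaining 1000 → done.
SY, SA: unused.
Cost = 2400×20 + 1000×40 = 88000.

88000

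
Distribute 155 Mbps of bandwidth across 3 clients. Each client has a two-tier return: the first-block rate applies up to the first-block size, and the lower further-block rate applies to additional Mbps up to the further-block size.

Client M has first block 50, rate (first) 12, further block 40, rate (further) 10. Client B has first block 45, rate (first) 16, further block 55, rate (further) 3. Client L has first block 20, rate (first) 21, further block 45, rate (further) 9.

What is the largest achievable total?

Treat each block as its own option and order by rate: Client L/tier1 21 > Client B/tier1 16 > Client M/tier1 12 > Client M/tier2 10 > Client L/tier2 9 > Client B/tier2 3.
Client L/tier1 (21): +20 — 135 left.
Fill Client B tier1 block (45 at 16) — 90 left.
Fill Client M tier1 block (50 at 12) — 40 left.
Fill Client M tier2 block (40 at 10) — 0 left.
Total = 21×20 + 16×45 + 12×50 + 10×40 = 2140.

2140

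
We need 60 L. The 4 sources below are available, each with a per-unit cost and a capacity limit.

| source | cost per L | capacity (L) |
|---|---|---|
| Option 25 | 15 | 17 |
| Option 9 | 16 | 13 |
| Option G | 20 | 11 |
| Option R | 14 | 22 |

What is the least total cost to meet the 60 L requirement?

931

Fill from the cheapest source first.
Option R (14): use full 22 — 38 L to go.
Option 25 (15): use full 17 — 21 L to go.
Option 9 at 16: take all 13 L — 8 still needed.
Take 8 from Option G at 20 to finish.
Cost = 22×14 + 17×15 + 13×16 + 8×20 = 931.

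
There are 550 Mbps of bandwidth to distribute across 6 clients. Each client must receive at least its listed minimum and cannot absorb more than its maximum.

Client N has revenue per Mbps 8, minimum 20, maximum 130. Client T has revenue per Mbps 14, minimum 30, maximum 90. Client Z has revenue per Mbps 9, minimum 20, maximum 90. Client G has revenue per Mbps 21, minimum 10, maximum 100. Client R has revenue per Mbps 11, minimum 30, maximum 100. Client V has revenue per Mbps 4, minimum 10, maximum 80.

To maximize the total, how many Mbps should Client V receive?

40

Meeting every minimum uses 20+30+20+10+30+10 = 120 Mbps, leaving 430.
Rank by revenue per Mbps: Client G 21 > Client T 14 > Client R 11 > Client Z 9 > Client N 8 > Client V 4.
Give Client G 90 more to hit its cap of 100 ; 340 left.
Give Client T 60 more to hit its cap of 90 ; 280 left.
Client R takes 70 more to reach its cap of 100 ; 210 left.
Client Z: +70 to 90 (cap) ; 140 left.
Client N takes 110 more to reach its cap of 130 ; 30 left.
Only 30 left; Client V takes them to reach 40.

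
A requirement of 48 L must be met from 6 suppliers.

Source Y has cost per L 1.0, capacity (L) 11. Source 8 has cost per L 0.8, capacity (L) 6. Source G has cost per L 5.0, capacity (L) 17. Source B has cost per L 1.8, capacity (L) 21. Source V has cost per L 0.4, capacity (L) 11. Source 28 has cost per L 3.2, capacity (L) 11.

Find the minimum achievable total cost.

Cheapest first:
Source V at 0.4: take all 11 L ; 37 still needed.
Source 8 (0.8): use full 6 ; 31 L to go.
Take 11 from Source Y at 1.0 ; need 20 more.
Take 20 from Source B at 1.8 to finish.
Source 28, Source G: unused.
Cost = 11×0.4 + 6×0.8 + 11×1.0 + 20×1.8 = 56.2.

56.2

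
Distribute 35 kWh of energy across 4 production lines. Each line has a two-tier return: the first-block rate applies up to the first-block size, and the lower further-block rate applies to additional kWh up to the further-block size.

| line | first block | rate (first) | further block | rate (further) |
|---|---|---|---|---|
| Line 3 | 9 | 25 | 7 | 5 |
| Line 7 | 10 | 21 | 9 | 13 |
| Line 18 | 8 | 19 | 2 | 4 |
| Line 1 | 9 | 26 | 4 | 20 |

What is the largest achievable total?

806

Rank every tier by rate: Line 1/first 26 > Line 3/first 25 > Line 7/first 21 > Line 1/second 20 > Line 18/first 19 > Line 7/second 13 > Line 3/second 5 > Line 18/second 4.
Line 1 first at 26: fill all 9 — 26 left.
Line 3/first (25): +9 — 17 left.
Fill Line 7 first block (10 at 21) — 7 left.
Fill Line 1 second block (4 at 20) — 3 left.
Line 18 first at 19: only 3 left, fill 3.
Total = 26×9 + 25×9 + 21×10 + 20×4 + 19×3 = 806.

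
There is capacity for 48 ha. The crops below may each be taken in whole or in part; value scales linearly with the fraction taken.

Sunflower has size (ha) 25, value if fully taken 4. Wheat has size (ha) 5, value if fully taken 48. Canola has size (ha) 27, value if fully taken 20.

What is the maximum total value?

Rank by value-to-size ratio: Wheat 48/5≈9.6, Canola 20/27≈0.741, Sunflower 4/25≈0.16.
Wheat: take in full, 5 ha for value 48 — 43 left.
Canola: take in full, 27 ha for value 20 — 16 left.
Fill the last 16 ha with part of Sunflower: 16/25 of it earns 2.56.
Total value = 70.56.

70.56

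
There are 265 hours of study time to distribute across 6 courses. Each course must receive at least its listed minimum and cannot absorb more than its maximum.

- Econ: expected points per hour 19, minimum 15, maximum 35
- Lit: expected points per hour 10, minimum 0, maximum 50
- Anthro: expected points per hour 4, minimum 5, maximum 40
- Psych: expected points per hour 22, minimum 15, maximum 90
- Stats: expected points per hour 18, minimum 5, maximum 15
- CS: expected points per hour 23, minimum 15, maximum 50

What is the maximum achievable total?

4665

Meeting every minimum uses 15+0+5+15+5+15 = 55 hours, leaving 210.
Highest expected points per hour first: CS 23 > Psych 22 > Econ 19 > Stats 18 > Lit 10 > Anthro 4.
CS: +35 to 50 (cap) → 175 left.
Psych: +75 to 90 (cap) → 100 left.
Give Econ 20 more to hit its cap of 35 → 80 left.
Stats takes 10 more to reach its cap of 15 → 70 left.
Lit: +50 to 50 (cap) → 20 left.
Anthro: +20 (room for 35) → 25. Pool exhausted.
Total = 19×35 + 10×50 + 4×25 + 22×90 + 18×15 + 23×50 = 4665.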